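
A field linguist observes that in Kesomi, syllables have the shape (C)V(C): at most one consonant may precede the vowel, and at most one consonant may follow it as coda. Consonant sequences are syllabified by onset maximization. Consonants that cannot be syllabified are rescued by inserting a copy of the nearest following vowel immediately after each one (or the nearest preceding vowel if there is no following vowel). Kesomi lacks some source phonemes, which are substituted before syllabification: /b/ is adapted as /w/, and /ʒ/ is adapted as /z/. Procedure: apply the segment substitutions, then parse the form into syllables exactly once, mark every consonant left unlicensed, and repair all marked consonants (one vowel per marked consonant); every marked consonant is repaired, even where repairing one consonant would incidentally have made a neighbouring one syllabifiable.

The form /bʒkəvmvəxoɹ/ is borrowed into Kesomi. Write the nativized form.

wəzəkəvməvəxoɹ

Substitution: /b/ → /w/, /ʒ/ → /z/, giving /wzkəvmvəxoɹ/.
The consonants /w/, /z/, /m/ cannot be parsed into a legal (C)V(C) syllable (at most one coda consonant is licensed; onsets are limited to one consonant).
Each unlicensed consonant becomes the onset of a new syllable: /w/ → /wə/, /z/ → /zə/, /m/ → /mə/.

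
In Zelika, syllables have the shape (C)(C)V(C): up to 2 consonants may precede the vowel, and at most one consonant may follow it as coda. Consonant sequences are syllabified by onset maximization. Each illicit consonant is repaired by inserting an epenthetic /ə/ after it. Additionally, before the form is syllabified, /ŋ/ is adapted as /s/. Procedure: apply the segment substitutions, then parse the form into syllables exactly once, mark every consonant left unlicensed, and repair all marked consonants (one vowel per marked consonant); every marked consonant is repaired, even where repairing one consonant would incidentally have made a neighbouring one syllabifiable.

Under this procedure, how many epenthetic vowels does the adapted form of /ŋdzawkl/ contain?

After substitution the input is /sdzawkl/.
The unsyllabifiable consonants are /s/, /k/, /l/; each receives one epenthetic vowel.

3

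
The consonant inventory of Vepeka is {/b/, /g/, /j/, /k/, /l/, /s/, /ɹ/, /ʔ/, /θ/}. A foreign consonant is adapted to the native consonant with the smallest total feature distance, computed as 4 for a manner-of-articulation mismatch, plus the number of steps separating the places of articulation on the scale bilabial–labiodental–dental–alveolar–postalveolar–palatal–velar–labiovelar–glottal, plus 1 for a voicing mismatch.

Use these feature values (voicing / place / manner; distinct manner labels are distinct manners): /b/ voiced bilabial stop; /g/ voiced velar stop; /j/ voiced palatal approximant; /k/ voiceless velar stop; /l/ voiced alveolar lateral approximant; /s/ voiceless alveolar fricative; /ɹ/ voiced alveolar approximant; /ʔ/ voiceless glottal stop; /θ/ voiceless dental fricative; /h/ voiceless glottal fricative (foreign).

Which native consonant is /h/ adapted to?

ʔ

/ʔ/ is closest: manner differs (fricative→stop, +4), place distance 0 (glottal→glottal), same voicing; total 4. Next closest is /s/ at distance 5.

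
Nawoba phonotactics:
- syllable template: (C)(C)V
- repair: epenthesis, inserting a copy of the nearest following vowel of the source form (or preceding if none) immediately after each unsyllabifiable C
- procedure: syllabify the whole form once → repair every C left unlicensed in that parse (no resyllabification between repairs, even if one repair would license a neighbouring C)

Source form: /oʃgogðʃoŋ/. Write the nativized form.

oʃgogoðʃoŋo

The consonants /g/, /ŋ/ cannot be parsed into a legal (C)(C)V syllable (no codas are permitted; onsets may contain at most 2 consonants).
Inserting the epenthetic vowel yields /g/ → /go/, /ŋ/ → /ŋo/.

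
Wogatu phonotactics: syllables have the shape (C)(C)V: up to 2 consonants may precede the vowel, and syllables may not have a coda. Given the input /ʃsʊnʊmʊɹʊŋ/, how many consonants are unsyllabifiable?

Syllabifying with onset maximization leaves /ŋ/ stranded (no codas are permitted; onsets may contain at most 2 consonants).

1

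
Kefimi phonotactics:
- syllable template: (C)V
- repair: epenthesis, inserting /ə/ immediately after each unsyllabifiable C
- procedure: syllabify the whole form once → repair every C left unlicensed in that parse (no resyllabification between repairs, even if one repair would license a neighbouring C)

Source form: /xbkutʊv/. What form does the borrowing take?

xəbəkutʊvə

The consonants /x/, /b/, /v/ cannot be parsed into a legal (C)V syllable (no codas are permitted; onsets are limited to one consonant).
Inserting the epenthetic vowel yields /x/ → /xə/, /b/ → /bə/, /v/ → /və/.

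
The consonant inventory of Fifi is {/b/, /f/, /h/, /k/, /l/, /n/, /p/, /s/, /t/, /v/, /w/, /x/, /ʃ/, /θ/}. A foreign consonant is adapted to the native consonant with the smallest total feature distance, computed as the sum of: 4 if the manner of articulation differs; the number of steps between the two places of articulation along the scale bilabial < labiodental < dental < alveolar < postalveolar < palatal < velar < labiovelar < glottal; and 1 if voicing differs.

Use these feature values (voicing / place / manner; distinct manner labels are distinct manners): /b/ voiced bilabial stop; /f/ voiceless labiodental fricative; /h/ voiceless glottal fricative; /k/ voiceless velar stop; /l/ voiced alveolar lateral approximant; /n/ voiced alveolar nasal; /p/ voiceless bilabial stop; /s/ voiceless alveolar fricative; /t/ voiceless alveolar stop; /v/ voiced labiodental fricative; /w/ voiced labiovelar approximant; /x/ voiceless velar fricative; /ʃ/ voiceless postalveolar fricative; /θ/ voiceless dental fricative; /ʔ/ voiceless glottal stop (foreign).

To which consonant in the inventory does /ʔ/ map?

k

/k/ is closest: same manner (stop), place distance 2 (glottal→velar), same voicing; total 2. Next closest is /h/ at distance 4.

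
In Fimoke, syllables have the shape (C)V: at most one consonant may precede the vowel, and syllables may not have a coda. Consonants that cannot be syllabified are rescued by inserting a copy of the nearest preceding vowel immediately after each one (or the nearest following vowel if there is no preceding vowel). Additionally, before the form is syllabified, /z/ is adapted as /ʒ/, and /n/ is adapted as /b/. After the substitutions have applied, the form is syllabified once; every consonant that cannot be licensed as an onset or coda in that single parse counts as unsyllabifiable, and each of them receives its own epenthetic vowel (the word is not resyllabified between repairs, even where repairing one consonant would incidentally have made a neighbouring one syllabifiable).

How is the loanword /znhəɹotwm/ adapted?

Substitution: /z/ → /ʒ/, /n/ → /b/, giving /ʒbhəɹotwm/.
Syllabifying with onset maximization leaves /ʒ/, /b/, /t/, /w/, /m/ stranded (no codas are permitted; onsets are limited to one consonant).
Each unlicensed consonant becomes the onset of a new syllable: /ʒ/ → /ʒə/, /b/ → /bə/, /t/ → /to/, /w/ → /wo/, /m/ → /mo/.

ʒəbəhəɹotowomo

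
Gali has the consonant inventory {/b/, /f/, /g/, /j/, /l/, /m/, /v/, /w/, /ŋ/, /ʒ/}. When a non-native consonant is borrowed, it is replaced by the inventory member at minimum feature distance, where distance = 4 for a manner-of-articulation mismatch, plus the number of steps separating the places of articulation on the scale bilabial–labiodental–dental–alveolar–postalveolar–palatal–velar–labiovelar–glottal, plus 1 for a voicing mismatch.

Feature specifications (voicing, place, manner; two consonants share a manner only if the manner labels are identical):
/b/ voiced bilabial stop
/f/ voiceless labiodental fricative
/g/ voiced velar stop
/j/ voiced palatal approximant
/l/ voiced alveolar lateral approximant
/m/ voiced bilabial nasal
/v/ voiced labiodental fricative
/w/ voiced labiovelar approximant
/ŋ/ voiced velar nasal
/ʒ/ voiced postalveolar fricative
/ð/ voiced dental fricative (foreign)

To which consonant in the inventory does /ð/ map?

/v/ is closest: same manner (fricative), place distance 1 (dental→labiodental), same voicing; total 1. Next closest is /f/ at distance 2.

v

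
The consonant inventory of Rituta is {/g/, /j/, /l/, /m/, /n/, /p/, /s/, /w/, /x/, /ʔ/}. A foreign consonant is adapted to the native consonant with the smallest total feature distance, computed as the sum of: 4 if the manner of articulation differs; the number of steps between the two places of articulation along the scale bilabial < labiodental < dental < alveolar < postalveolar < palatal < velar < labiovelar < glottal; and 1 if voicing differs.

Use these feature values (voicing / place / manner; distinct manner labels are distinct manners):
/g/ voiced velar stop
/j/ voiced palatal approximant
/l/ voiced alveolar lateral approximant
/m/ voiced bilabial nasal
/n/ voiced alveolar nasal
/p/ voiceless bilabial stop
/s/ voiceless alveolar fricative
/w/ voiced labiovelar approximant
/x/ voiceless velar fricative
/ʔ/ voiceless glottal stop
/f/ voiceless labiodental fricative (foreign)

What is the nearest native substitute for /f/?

/s/ is closest: same manner (fricative), place distance 2 (labiodental→alveolar), same voicing; total 2. Next closest is /p/ at distance 5.

s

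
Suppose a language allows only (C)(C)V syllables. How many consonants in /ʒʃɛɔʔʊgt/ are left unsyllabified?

Syllabifying with onset maximization leaves /g/, /t/ stranded (no codas are permitted; onsets may contain at most 2 consonants).

2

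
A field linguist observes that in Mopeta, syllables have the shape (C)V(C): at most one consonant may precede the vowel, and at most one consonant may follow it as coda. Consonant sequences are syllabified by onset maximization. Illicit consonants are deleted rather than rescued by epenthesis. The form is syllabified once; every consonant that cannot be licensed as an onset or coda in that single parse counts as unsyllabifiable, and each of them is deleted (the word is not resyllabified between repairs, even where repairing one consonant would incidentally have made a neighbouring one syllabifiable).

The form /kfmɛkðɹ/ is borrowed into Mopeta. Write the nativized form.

Under (C)V(C), the unsyllabifiable consonants are /k/, /f/, /ð/, /ɹ/ (at most one coda consonant is licensed; onsets are limited to one consonant).
Deletion applies to /k/, /f/, /ð/, /ɹ/.

mɛk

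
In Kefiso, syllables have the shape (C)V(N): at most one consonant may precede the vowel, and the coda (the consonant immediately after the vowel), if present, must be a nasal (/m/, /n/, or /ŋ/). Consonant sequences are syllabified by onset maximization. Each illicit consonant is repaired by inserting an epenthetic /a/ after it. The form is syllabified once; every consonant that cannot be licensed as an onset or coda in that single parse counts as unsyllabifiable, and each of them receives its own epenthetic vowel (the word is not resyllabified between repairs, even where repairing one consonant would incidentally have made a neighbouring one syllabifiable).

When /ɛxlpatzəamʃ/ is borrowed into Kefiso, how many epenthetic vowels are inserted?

4

The unsyllabifiable consonants are /x/, /l/, /t/, /ʃ/; each receives one epenthetic vowel.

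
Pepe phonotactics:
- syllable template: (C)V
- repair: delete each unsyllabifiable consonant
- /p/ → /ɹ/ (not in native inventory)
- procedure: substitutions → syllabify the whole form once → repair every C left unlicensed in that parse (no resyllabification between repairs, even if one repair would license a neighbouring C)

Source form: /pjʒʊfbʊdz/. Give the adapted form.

ʒʊbʊ

Substitution: /p/ → /ɹ/, giving /ɹjʒʊfbʊdz/.
Under (C)V, the unsyllabifiable consonants are /ɹ/, /j/, /f/, /d/, /z/ (no codas are permitted; onsets are limited to one consonant).
Each unlicensed consonant is deleted: /ɹ/, /j/, /f/, /d/, /z/.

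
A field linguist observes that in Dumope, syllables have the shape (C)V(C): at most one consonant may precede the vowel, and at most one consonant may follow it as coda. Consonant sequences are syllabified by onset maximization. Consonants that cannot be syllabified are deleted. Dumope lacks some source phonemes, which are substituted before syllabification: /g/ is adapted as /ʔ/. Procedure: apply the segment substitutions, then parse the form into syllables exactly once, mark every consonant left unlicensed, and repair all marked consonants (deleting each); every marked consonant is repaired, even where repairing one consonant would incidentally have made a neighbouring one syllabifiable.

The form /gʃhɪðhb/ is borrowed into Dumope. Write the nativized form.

Substitution: /g/ → /ʔ/, giving /ʔʃhɪðhb/.
Syllabifying with onset maximization leaves /ʔ/, /ʃ/, /h/, /b/ stranded (at most one coda consonant is licensed; onsets are limited to one consonant).
Deletion applies to /ʔ/, /ʃ/, /h/, /b/.

hɪð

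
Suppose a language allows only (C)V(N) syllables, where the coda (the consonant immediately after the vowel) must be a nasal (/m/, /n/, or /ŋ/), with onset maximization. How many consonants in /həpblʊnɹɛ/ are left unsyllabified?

Syllabifying with onset maximization leaves /p/, /b/ stranded (only a nasal (/m/, /n/, or /ŋ/) is licensed in coda position; onsets are limited to one consonant).

2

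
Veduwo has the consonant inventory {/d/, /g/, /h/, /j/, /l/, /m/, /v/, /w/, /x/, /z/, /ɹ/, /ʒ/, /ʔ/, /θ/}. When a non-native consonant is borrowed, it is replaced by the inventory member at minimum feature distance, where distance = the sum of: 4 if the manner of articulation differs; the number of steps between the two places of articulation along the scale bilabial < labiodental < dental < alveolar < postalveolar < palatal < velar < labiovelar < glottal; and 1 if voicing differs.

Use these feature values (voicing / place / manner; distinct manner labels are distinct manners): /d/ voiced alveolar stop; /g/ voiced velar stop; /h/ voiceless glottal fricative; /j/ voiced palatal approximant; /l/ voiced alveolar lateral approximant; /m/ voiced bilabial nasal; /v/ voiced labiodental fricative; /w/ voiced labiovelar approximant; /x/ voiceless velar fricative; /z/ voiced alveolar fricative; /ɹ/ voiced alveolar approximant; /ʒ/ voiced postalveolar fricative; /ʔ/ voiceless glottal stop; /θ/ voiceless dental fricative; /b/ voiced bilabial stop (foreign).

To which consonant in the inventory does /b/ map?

d

/d/ is closest: same manner (stop), place distance 3 (bilabial→alveolar), same voicing; total 3. Next closest is /m/ at distance 4.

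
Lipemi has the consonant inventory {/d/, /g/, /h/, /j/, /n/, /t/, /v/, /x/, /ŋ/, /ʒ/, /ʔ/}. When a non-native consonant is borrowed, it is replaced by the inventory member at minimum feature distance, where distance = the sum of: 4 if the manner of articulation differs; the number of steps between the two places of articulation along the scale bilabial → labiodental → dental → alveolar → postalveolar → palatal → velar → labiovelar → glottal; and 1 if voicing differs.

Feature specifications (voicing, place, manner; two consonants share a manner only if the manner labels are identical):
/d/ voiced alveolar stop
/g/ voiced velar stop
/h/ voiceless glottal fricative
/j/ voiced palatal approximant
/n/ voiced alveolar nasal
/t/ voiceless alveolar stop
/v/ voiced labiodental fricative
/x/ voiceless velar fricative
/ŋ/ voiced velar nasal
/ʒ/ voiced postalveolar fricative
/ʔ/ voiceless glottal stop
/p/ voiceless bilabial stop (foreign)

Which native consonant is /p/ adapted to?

t

/t/ is closest: same manner (stop), place distance 3 (bilabial→alveolar), same voicing; total 3. Next closest is /d/ at distance 4.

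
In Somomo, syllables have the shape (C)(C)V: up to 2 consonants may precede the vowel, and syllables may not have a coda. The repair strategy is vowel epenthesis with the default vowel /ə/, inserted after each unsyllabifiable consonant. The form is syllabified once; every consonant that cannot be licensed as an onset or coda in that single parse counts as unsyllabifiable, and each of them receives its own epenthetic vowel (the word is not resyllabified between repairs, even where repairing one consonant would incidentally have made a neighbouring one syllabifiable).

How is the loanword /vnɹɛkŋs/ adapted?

The consonants /v/, /k/, /ŋ/, /s/ cannot be parsed into a legal (C)(C)V syllable (no codas are permitted; onsets may contain at most 2 consonants).
Inserting the epenthetic vowel yields /v/ → /və/, /k/ → /kə/, /ŋ/ → /ŋə/, /s/ → /sə/.

vənɹɛkəŋəsə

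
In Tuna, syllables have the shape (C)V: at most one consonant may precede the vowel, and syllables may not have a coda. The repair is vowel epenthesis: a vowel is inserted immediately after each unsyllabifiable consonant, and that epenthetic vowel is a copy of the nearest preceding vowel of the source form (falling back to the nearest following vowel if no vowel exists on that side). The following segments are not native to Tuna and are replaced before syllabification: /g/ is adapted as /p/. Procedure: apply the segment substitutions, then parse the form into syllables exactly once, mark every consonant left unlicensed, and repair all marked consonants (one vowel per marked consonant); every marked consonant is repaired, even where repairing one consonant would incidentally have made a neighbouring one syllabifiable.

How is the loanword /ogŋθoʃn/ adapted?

opoŋoθoʃono

Substitution: /g/ → /p/, giving /opŋθoʃn/.
The consonants /p/, /ŋ/, /ʃ/, /n/ cannot be parsed into a legal (C)V syllable (no codas are permitted; onsets are limited to one consonant).
Each unlicensed consonant becomes the onset of a new syllable: /p/ → /po/, /ŋ/ → /ŋo/, /ʃ/ → /ʃo/, /n/ → /no/.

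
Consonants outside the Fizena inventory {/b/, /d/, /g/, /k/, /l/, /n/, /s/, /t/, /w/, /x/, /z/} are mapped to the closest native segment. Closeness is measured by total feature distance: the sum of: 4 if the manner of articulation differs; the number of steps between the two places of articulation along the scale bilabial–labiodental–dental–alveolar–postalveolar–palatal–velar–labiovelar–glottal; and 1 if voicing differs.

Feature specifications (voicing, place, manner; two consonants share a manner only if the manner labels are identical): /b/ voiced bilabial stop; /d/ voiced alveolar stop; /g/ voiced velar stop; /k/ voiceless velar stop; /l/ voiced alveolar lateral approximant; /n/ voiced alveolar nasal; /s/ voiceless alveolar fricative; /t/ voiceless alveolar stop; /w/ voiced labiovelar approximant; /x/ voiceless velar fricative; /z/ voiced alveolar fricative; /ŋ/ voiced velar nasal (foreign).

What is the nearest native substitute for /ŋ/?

/n/ is closest: same manner (nasal), place distance 3 (velar→alveolar), same voicing; total 3. Next closest is /g/ at distance 4.

n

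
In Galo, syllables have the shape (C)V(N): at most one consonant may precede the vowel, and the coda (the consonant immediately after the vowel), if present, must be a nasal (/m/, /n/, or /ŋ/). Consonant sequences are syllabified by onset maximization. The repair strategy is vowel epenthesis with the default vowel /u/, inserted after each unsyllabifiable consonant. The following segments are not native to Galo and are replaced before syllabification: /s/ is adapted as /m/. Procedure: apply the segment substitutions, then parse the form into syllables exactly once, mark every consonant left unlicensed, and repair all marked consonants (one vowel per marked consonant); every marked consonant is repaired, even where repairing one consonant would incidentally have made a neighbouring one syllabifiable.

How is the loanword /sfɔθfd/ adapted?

mufɔθufudu

Substitution: /s/ → /m/, giving /mfɔθfd/.
Under (C)V(N), the unsyllabifiable consonants are /m/, /θ/, /f/, /d/ (only a nasal (/m/, /n/, or /ŋ/) is licensed in coda position; onsets are limited to one consonant).
Epenthesis after each stranded consonant: /m/ → /mu/, /θ/ → /θu/, /f/ → /fu/, /d/ → /du/.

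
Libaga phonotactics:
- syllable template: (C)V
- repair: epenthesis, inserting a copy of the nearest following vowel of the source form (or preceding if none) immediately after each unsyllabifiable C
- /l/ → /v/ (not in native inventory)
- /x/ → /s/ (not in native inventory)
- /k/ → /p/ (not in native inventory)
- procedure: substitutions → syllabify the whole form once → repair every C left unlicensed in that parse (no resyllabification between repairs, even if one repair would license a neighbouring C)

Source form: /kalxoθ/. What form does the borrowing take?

pavosoθo

Substitution: /k/ → /p/, /l/ → /v/, /x/ → /s/, giving /pavsoθ/.
Under (C)V, the unsyllabifiable consonants are /v/, /θ/ (no codas are permitted; onsets are limited to one consonant).
Epenthesis after each stranded consonant: /v/ → /vo/, /θ/ → /θo/.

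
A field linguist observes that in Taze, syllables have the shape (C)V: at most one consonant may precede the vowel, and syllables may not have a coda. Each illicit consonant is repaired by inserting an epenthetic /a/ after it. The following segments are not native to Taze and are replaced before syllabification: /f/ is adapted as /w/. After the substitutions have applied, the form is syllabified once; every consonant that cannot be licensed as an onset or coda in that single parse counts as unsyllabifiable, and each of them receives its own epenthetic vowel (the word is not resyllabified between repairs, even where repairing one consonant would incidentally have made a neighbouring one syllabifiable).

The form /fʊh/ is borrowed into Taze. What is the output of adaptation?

Substitution: /f/ → /w/, giving /wʊh/.
Under (C)V, the unsyllabifiable consonants are /h/ (no codas are permitted; onsets are limited to one consonant).
Epenthesis after each stranded consonant: /h/ → /ha/.

wʊha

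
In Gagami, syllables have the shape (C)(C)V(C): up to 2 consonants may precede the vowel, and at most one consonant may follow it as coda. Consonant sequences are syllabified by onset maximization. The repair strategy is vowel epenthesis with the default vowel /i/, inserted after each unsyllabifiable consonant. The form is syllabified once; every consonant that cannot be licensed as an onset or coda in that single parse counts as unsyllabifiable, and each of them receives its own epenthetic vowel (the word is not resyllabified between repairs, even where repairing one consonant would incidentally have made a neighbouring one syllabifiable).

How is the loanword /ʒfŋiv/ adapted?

ʒifŋiv

Under (C)(C)V(C), the unsyllabifiable consonants are /ʒ/ (at most one coda consonant is licensed; onsets may contain at most 2 consonants).
Epenthesis after each stranded consonant: /ʒ/ → /ʒi/.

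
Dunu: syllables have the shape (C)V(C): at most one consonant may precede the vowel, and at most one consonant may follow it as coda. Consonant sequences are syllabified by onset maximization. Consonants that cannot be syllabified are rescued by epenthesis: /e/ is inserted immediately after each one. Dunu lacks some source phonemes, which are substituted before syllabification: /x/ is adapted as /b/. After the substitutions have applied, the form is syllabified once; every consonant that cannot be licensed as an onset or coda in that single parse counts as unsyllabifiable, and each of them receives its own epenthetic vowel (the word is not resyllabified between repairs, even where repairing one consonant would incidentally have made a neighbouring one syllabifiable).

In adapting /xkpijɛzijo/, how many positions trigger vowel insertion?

2

After substitution the input is /bkpijɛzijo/.
The unsyllabifiable consonants are /b/, /k/; each receives one epenthetic vowel.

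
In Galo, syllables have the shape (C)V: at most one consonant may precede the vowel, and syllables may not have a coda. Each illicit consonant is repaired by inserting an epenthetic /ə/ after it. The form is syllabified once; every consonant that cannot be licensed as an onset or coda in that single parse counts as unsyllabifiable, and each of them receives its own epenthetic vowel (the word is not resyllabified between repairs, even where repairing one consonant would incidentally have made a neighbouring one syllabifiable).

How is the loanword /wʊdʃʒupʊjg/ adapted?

wʊdəʃəʒupʊjəgə

Syllabifying with onset maximization leaves /d/, /ʃ/, /j/, /g/ stranded (no codas are permitted; onsets are limited to one consonant).
Epenthesis after each stranded consonant: /d/ → /də/, /ʃ/ → /ʃə/, /j/ → /jə/, /g/ → /gə/.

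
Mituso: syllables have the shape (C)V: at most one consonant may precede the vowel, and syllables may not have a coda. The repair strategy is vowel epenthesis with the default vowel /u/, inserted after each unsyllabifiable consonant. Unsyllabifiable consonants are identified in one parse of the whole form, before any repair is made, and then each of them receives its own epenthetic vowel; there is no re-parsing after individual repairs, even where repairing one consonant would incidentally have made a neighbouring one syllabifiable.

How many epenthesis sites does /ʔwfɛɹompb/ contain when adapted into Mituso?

5

The unsyllabifiable consonants are /ʔ/, /w/, /m/, /p/, /b/; each receives one epenthetic vowel.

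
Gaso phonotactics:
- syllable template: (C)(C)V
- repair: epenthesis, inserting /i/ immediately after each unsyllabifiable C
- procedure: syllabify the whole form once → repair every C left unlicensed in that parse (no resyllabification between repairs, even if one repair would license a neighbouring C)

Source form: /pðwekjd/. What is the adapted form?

piðwekijidi

The consonants /p/, /k/, /j/, /d/ cannot be parsed into a legal (C)(C)V syllable (no codas are permitted; onsets may contain at most 2 consonants).
Epenthesis after each stranded consonant: /p/ → /pi/, /k/ → /ki/, /j/ → /ji/, /d/ → /di/.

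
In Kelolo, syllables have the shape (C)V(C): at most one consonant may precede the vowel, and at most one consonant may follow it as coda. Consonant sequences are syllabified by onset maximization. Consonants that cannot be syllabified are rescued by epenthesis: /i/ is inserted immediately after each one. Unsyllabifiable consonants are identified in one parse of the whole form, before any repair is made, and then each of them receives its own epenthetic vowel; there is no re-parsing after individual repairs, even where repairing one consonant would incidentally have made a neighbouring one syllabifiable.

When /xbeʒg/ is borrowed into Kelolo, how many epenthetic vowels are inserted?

2

The unsyllabifiable consonants are /x/, /g/; each receives one epenthetic vowel.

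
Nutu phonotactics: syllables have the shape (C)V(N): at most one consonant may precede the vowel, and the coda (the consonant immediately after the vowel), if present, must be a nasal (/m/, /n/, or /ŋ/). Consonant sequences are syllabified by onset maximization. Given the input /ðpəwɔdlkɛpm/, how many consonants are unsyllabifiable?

Under (C)V(N), the unsyllabifiable consonants are /ð/, /d/, /l/, /p/, /m/ (only a nasal (/m/, /n/, or /ŋ/) is licensed in coda position; onsets are limited to one consonant).

5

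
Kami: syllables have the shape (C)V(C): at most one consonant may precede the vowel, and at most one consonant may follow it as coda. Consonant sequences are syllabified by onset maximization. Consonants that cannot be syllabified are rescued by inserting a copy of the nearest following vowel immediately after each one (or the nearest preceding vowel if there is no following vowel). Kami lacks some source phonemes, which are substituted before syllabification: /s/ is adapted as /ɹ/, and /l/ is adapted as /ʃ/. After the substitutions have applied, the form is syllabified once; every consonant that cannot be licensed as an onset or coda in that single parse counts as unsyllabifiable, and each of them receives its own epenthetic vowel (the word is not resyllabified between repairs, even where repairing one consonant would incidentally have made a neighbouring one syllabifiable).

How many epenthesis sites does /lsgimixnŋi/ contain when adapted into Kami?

3

After substitution the input is /ʃɹgimixnŋi/.
The unsyllabifiable consonants are /ʃ/, /ɹ/, /n/; each receives one epenthetic vowel.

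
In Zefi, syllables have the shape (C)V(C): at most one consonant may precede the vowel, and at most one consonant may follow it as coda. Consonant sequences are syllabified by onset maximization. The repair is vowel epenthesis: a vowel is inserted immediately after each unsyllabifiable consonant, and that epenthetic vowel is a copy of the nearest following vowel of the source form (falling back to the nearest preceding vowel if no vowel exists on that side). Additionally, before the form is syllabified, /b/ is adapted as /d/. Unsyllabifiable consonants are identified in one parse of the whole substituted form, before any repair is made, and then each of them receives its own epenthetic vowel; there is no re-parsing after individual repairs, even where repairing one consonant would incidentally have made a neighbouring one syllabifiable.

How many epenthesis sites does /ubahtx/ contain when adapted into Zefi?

2

After substitution the input is /udahtx/.
The unsyllabifiable consonants are /t/, /x/; each receives one epenthetic vowel.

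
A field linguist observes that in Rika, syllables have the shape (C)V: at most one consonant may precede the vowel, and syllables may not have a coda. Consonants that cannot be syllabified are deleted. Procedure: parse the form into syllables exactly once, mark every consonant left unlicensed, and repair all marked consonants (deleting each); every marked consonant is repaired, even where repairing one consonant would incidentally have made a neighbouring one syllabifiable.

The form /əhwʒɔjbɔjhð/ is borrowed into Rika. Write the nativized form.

əʒɔbɔ

Syllabifying with onset maximization leaves /h/, /w/, /j/, /j/, /h/, /ð/ stranded (no codas are permitted; onsets are limited to one consonant).
Deletion applies to /h/, /w/, /j/, /j/, /h/, /ð/.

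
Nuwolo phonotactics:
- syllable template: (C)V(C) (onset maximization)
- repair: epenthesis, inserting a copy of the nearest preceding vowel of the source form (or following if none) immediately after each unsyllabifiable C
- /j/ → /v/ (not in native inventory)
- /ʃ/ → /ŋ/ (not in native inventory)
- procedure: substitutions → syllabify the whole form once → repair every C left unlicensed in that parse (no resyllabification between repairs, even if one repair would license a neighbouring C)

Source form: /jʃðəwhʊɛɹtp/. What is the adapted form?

vəŋəðəwhʊɛɹtɛpɛ

Substitution: /j/ → /v/, /ʃ/ → /ŋ/, giving /vŋðəwhʊɛɹtp/.
The consonants /v/, /ŋ/, /t/, /p/ cannot be parsed into a legal (C)V(C) syllable (at most one coda consonant is licensed; onsets are limited to one consonant).
Each unlicensed consonant becomes the onset of a new syllable: /v/ → /və/, /ŋ/ → /ŋə/, /t/ → /tɛ/, /p/ → /pɛ/.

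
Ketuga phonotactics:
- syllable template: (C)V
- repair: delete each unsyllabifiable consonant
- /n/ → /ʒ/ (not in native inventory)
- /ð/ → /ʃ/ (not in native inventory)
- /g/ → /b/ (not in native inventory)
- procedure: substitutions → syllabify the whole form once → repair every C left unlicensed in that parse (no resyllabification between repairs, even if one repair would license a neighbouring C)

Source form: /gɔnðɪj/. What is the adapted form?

Substitution: /g/ → /b/, /n/ → /ʒ/, /ð/ → /ʃ/, giving /bɔʒʃɪj/.
Syllabifying with onset maximization leaves /ʒ/, /j/ stranded (no codas are permitted; onsets are limited to one consonant).
Deletion applies to /ʒ/, /j/.

bɔʃɪ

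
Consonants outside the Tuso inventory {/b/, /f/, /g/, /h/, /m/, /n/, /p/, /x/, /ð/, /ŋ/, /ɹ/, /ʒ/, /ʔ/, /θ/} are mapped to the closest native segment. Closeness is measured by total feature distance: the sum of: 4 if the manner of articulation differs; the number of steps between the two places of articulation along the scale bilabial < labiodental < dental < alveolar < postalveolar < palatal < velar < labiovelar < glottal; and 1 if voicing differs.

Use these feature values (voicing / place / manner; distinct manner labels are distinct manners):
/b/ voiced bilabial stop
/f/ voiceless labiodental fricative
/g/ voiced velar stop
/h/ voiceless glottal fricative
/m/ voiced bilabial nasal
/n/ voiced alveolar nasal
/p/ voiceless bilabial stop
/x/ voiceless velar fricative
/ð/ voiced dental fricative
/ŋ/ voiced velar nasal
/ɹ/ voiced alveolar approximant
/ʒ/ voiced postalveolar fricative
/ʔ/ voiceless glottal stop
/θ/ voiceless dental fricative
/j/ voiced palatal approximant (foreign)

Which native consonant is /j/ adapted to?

/ɹ/ is closest: same manner (approximant), place distance 2 (palatal→alveolar), same voicing; total 2. Next closest is /g/ at distance 5.

ɹ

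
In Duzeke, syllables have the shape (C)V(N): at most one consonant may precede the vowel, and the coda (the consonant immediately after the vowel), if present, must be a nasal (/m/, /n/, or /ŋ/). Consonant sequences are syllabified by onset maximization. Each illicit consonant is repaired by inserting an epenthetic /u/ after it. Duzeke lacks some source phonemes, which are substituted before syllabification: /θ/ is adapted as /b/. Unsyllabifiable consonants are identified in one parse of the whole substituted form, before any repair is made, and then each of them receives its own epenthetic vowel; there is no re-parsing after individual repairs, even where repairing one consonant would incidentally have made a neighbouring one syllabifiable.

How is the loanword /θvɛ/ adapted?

Substitution: /θ/ → /b/, giving /bvɛ/.
Syllabifying with onset maximization leaves /b/ stranded (only a nasal (/m/, /n/, or /ŋ/) is licensed in coda position; onsets are limited to one consonant).
Epenthesis after each stranded consonant: /b/ → /bu/.

buvɛ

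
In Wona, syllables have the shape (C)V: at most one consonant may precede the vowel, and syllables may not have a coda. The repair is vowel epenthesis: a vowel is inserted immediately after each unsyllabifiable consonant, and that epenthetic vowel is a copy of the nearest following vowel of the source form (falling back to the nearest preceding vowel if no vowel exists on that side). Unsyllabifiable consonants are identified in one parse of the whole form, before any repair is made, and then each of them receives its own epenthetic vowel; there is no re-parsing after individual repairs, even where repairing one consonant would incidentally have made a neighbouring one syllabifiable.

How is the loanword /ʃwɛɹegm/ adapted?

ʃɛwɛɹegeme

Under (C)V, the unsyllabifiable consonants are /ʃ/, /g/, /m/ (no codas are permitted; onsets are limited to one consonant).
Each unlicensed consonant becomes the onset of a new syllable: /ʃ/ → /ʃɛ/, /g/ → /ge/, /m/ → /me/.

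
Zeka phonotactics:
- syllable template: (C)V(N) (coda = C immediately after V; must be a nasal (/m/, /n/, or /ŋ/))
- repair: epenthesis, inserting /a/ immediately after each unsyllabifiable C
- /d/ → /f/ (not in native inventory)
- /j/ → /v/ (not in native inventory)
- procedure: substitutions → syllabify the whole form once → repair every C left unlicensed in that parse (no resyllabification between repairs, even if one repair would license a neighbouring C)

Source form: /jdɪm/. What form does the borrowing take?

vafɪm

Substitution: /j/ → /v/, /d/ → /f/, giving /vfɪm/.
The consonants /v/ cannot be parsed into a legal (C)V(N) syllable (only a nasal (/m/, /n/, or /ŋ/) is licensed in coda position; onsets are limited to one consonant).
Inserting the epenthetic vowel yields /v/ → /va/.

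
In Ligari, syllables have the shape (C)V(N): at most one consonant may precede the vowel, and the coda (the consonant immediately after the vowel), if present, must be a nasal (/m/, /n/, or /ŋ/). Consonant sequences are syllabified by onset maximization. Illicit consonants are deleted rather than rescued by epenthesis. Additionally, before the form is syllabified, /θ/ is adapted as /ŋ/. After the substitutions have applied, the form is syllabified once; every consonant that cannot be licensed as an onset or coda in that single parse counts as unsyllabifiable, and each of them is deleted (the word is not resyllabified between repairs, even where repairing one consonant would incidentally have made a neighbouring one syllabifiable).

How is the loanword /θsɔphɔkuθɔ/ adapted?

Substitution: /θ/ → /ŋ/, giving /ŋsɔphɔkuŋɔ/.
The consonants /ŋ/, /p/ cannot be parsed into a legal (C)V(N) syllable (only a nasal (/m/, /n/, or /ŋ/) is licensed in coda position; onsets are limited to one consonant).
Each unlicensed consonant is deleted: /ŋ/, /p/.

sɔhɔkuŋɔ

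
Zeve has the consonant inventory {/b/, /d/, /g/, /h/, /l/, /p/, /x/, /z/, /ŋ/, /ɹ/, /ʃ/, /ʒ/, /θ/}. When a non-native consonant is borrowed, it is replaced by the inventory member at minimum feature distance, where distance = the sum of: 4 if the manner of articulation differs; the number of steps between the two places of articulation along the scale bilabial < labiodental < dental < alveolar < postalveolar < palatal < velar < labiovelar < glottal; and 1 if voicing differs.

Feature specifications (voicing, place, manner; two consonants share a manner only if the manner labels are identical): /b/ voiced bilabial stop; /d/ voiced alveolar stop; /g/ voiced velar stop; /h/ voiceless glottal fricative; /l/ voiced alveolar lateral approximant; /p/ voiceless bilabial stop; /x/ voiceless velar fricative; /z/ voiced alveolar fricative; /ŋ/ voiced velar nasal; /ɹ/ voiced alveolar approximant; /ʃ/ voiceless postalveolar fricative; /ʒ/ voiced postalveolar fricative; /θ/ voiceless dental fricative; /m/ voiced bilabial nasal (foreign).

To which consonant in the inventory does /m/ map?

b

/b/ is closest: manner differs (nasal→stop, +4), place distance 0 (bilabial→bilabial), same voicing; total 4. Next closest is /p/ at distance 5.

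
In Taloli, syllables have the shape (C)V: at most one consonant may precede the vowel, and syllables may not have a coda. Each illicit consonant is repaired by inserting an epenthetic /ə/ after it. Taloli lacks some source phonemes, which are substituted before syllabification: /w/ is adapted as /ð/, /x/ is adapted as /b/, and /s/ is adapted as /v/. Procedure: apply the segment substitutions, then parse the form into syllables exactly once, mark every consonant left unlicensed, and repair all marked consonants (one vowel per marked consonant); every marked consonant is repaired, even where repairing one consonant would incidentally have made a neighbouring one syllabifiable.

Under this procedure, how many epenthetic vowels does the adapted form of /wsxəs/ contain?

After substitution the input is /ðvbəv/.
The unsyllabifiable consonants are /ð/, /v/, /v/; each receives one epenthetic vowel.

3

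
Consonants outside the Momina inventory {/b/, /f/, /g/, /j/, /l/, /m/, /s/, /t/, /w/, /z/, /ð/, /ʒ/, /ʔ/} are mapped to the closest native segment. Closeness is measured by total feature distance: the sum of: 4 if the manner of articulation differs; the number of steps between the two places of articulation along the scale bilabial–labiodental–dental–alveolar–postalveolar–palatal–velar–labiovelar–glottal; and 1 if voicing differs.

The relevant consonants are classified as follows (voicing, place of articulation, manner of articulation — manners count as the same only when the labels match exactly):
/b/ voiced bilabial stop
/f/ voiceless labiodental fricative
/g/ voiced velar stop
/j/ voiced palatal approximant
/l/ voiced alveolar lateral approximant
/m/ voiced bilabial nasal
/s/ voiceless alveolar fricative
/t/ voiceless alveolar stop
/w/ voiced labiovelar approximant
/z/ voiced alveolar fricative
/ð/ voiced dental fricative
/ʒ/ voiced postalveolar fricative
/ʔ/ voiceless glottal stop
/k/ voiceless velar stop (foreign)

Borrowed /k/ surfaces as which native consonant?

/g/ is closest: same manner (stop), place distance 0 (velar→velar), voicing differs (+1); total 1. Next closest is /ʔ/ at distance 2.

g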